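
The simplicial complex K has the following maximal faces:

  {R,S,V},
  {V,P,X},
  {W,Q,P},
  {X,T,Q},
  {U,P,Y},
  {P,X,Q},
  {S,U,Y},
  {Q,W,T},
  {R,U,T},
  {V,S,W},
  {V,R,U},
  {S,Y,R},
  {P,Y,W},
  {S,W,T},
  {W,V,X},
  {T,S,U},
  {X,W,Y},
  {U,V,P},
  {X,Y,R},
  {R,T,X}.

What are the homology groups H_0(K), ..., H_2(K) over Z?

H_0 = Z,  H_1 = Z ⊕ Z/2Z,  H_2 = 0.

Fix the vertex order P < Q < R < S < T < U < V < W < X < Y and write every simplex with vertices in increasing order. Then dim K = 2 and the simplices of K are:

  0-simplices (10): P, Q, R, S, T, U, V, W, X, Y
  1-simplices (30): PQ, PU, PV, PW, PX, PY, QT, QW, QX, RS, RT, RU, RV, RX, RY, ST, SU, SV, SW, SY, TU, TW, TX, UV, UY, VW, VX, WX, WY, XY
  2-simplices (20): PQW, PQX, PUV, PUY, PVX, PWY, QTW, QTX, RSV, RSY, RTU, RTX, RUV, RXY, STU, STW, SUY, SVW, VWX, WXY

giving chain groups C_0 ≅ Z^10, C_1 ≅ Z^30, C_2 ≅ Z^20.

The boundary map ∂_1: C_1 → C_0 maps an edge to its endpoints' difference, ∂[p,q] = q − p.
The 10×30 boundary matrix has rank 9 and Smith normal form diag(1,1,1,1,1,1,1,1,1).

The boundary map ∂_2: C_2 → C_1 maps a triangle to the signed sum of its edges. For instance
  ∂PUY = UY − PY + PU,
  ∂PQX = QX − PX + PQ.
This gives a 30×20 integer matrix of rank 20; reducing to Smith normal form yields diagonal entries (1,1,1,1,1,1,1,1,1,1,1,1,1,1,1,1,1,1,1,2).

Computing H_k = (kernel of ∂_k) / (image of ∂_{k+1}):

  H_0: rank C_0 − rank ∂_1 = 10 − 9 = 1, and the invariant factors of ∂_1 are all 1, so H_0 = Z.
  H_1: rank ker ∂_1 − rank ∂_2 = (30 − 9) − 20 = 1, and ∂_2 has invariant factor 2 > 1, so H_1 = Z ⊕ Z/2Z.
  H_2: rank ker ∂_2 − rank ∂_3 = (20 − 20) − 0 = 0, and there is no ∂_3, so H_2 = 0.

As a check, the Euler characteristic is 10 − 30 + 20 = 0, which agrees with 1 − 1 + 0 = 0.
(K is a triangulation of the Klein bottle.)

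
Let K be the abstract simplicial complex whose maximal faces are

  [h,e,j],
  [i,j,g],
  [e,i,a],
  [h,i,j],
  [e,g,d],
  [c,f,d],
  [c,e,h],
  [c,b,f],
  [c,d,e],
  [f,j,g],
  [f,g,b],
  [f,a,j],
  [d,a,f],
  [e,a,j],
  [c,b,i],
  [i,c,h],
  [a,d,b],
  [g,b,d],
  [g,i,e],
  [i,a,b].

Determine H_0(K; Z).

Fix the vertex order a < b < c < d < e < f < g < h < i < j and write every simplex with vertices in increasing order. Then dim K = 2 and the simplices of K are:

  0-simplices (10): a, b, c, d, e, f, g, h, i, j
  1-simplices (30): ab, ad, ae, af, ai, aj, bc, bd, bf, bg, bi, cd, ce, cf, ch, ci, de, df, dg, eg, eh, ei, ej, fg, fj, gi, gj, hi, hj, ij
  2-simplices (20): abd, abi, adf, aei, aej, afj, bcf, bci, bdg, bfg, cde, cdf, ceh, chi, deg, egi, ehj, fgj, gij, hij

so the chain groups are C_0 ≅ Z^10, C_1 ≅ Z^30, C_2 ≅ Z^20.

∂_1: C_1 → C_0 is given by ∂[p,q] = [q] − [p]. For instance
  ∂ai = i − a.
This gives a 10×30 integer matrix of rank 9; reducing to Smith normal form yields diagonal entries (1,1,1,1,1,1,1,1,1).

The boundary map ∂_2: C_2 → C_1 acts by ∂[p,q,r] = [q,r] − [p,r] + [p,q]. For instance
  ∂bfg = fg − bg + bf,
  ∂egi = gi − ei + eg.
The resulting 30×20 matrix has rank 20, and its Smith normal form has invariant factors (1,1,1,1,1,1,1,1,1,1,1,1,1,1,1,1,1,1,1,2).

Now H_k = ker ∂_k / im ∂_{k+1}, so:

  H_0: rank C_0 − rank ∂_1 = 10 − 9 = 1, and the invariant factors of ∂_1 are all 1, so H_0 ≅ Z.

H_0 ≅ Z.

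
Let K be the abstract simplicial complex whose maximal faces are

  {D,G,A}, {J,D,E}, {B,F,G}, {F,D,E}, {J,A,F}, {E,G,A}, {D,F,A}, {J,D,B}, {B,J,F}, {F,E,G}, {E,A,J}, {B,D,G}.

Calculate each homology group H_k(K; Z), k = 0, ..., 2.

H_0 ≅ Z,  H_1 ≅ Z_2,  H_2 = 0.

Fix the vertex order A < B < D < E < F < G < J and write every simplex with vertices in increasing order. Then dim K = 2 and the simplices of K are:

  0-simplices (7): A, B, D, E, F, G, J
  1-simplices (18): AD, AE, AF, AG, AJ, BD, BF, BG, BJ, DE, DF, DG, DJ, EF, EG, EJ, FG, FJ
  2-simplices (12): ADF, ADG, AEG, AEJ, AFJ, BDG, BDJ, BFG, BFJ, DEF, DEJ, EFG

giving chain groups C_0 ≅ Z^7, C_1 ≅ Z^18, C_2 ≅ Z^12.

The boundary map ∂_1: C_1 → C_0 sends each edge [p,q] (with p < q) to q − p. For instance
  ∂AD = D − A.
As a 7×18 matrix over Z this has rank 6, with invariant factors (1,1,1,1,1,1).

∂_2: C_2 → C_1 acts by ∂[p,q,r] = [q,r] − [p,r] + [p,q]. For instance
  ∂AEG = EG − AG + AE,
  ∂EFG = FG − EG + EF.
The 18×12 boundary matrix has rank 12 and Smith normal form diag(1,1,1,1,1,1,1,1,1,1,1,2).

Computing H_k = (kernel of ∂_k) / (image of ∂_{k+1}):

  H_0: rank C_0 − rank ∂_1 = 7 − 6 = 1, and the invariant factors of ∂_1 are all 1, so H_0 = Z.
  H_1: rank ker ∂_1 − rank ∂_2 = (18 − 6) − 12 = 0, and ∂_2 has invariant factor 2 > 1, so H_1 = Z_2.
  H_2: rank ker ∂_2 − rank ∂_3 = (12 − 12) − 0 = 0, and there is no ∂_3, so H_2 = 0.

As a check, the Euler characteristic is 7 − 18 + 12 = 1, which agrees with 1 − 0 + 0 = 1.
(K is a triangulation of the real projective plane RP^2.)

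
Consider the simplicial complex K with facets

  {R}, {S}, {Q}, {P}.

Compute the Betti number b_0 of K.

b_0 = 4.

K has 4 vertices.
rank ∂_0 = 0, rank ∂_1 = 0 ⇒ b_0 = 4 − 0 − 0 = 4. So H_0 ≅ Z^4.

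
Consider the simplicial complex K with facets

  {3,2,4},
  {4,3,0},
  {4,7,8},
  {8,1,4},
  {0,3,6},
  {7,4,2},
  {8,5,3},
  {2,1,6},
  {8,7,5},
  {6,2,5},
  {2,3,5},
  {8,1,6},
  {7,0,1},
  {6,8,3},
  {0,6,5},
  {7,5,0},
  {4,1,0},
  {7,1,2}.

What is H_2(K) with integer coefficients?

H_2 = 0.

K has 9 vertices, 27 edges, 18 triangles.
rank ∂_2 = 18, rank ∂_3 = 0 ⇒ b_2 = 18 − 18 − 0 = 0. So H_2 = 0.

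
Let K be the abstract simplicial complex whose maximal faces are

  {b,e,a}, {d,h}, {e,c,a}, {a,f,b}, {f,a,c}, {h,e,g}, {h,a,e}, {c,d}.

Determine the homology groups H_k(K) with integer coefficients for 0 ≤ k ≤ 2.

H_0 ≅ Z,  H_1 ≅ Z,  H_2 = 0.

Fix the vertex order a < b < c < d < e < f < g < h and write every simplex with vertices in increasing order. Then dim K = 2 and the simplices of K are:

  0-simplices (8): a, b, c, d, e, f, g, h
  1-simplices (14): ab, ac, ae, af, ah, be, bf, cd, ce, cf, dh, eg, eh, gh
  2-simplices (6): abe, abf, ace, acf, aeh, egh

giving chain groups C_0 ≅ Z^8, C_1 ≅ Z^14, C_2 ≅ Z^6.

The boundary map ∂_1: C_1 → C_0 is given by ∂[p,q] = [q] − [p].
The 8×14 boundary matrix has rank 7 and Smith normal form diag(1,1,1,1,1,1,1).

Boundary ∂_2: C_2 → C_1 maps a triangle to the signed sum of its edges. For instance
  ∂abe = be − ae + ab,
  ∂acf = cf − af + ac.
The resulting 14×6 matrix has rank 6, and its Smith normal form has invariant factors (1,1,1,1,1,1).

From H_k ≅ ker(∂_k) / im(∂_{k+1}) we obtain:

  H_0: rank C_0 − rank ∂_1 = 8 − 7 = 1, and the invariant factors of ∂_1 are all 1, so H_0 = Z.
  H_1: rank ker ∂_1 − rank ∂_2 = (14 − 7) − 6 = 1, and the invariant factors of ∂_2 are all 1, so H_1 = Z.
  H_2: rank ker ∂_2 − rank ∂_3 = (6 − 6) − 0 = 0, and there is no ∂_3, so H_2 = 0.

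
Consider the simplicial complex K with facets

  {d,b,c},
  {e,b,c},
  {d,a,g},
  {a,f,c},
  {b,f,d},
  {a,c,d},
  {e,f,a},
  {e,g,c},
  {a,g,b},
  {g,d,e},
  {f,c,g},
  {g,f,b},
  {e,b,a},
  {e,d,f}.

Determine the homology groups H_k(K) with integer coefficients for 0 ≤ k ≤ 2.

H_0 = Z,  H_1 = Z^2,  H_2 = Z.

We work with the vertex ordering a < b < c < d < e < f < g. The simplices of K, each written with vertices in increasing order, are:

  0-simplices (7): a, b, c, d, e, f, g
  1-simplices (21): ab, ac, ad, ae, af, ag, bc, bd, be, bf, bg, cd, ce, cf, cg, de, df, dg, ef, eg, fg
  2-simplices (14): abe, abg, acd, acf, adg, aef, bcd, bce, bdf, bfg, ceg, cfg, def, deg

giving chain groups C_0 ≅ Z^7, C_1 ≅ Z^21, C_2 ≅ Z^14.

Boundary ∂_1: C_1 → C_0 maps an edge to its endpoints' difference, ∂[p,q] = q − p. For instance
  ∂cd = d − c.
The 7×21 boundary matrix has rank 6 and Smith normal form diag(1,1,1,1,1,1).

∂_2: C_2 → C_1 acts by ∂[p,q,r] = [q,r] − [p,r] + [p,q]. For instance
  ∂aef = ef − af + ae,
  ∂bfg = fg − bg + bf.
The resulting 21×14 matrix has rank 13, and its Smith normal form has invariant factors (1,1,1,1,1,1,1,1,1,1,1,1,1).

From H_k ≅ ker(∂_k) / im(∂_{k+1}) we obtain:

  H_0: rank C_0 − rank ∂_1 = 7 − 6 = 1, and the invariant factors of ∂_1 are all 1, so H_0 ≅ Z.
  H_1: rank ker ∂_1 − rank ∂_2 = (21 − 6) − 13 = 2, and the invariant factors of ∂_2 are all 1, so H_1 ≅ Z^2.
  H_2: rank ker ∂_2 − rank ∂_3 = (14 − 13) − 0 = 1, and there is no ∂_3, so H_2 ≅ Z.

(K is a triangulation of the torus T^2.)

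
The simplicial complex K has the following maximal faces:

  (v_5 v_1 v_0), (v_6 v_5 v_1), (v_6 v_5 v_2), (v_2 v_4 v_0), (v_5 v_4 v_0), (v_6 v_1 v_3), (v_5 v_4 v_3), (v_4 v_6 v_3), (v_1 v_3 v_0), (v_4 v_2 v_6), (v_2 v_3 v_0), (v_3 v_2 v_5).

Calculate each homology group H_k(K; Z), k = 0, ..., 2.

Take the total order v_0 < v_1 < v_2 < v_3 < v_4 < v_5 < v_6 on the vertex set. Then K (dimension 2) consists of the simplices:

  0-simplices (7): [v_0], [v_1], [v_2], [v_3], [v_4], [v_5], [v_6]
  1-simplices (18): (18 of them)
  2-simplices (12): (12 of them)

so the chain groups are C_0 ≅ Z^7, C_1 ≅ Z^18, C_2 ≅ Z^12.

Boundary ∂_1: C_1 → C_0 maps an edge to its endpoints' difference, ∂[p,q] = q − p. For instance
  ∂[v_4,v_6] = [v_6] − [v_4].
This gives a 7×18 integer matrix of rank 6; reducing to Smith normal form yields diagonal entries (1,1,1,1,1,1).

Boundary ∂_2: C_2 → C_1 acts by ∂[p,q,r] = [q,r] − [p,r] + [p,q]. For instance
  ∂[v_3,v_4,v_5] = [v_4,v_5] − [v_3,v_5] + [v_3,v_4],
  ∂[v_1,v_3,v_6] = [v_3,v_6] − [v_1,v_6] + [v_1,v_3].
As a 18×12 matrix over Z this has rank 12, with invariant factors (1,1,1,1,1,1,1,1,1,1,1,2).

From H_k ≅ ker(∂_k) / im(∂_{k+1}) we obtain:

  H_0: rank C_0 − rank ∂_1 = 7 − 6 = 1, and the invariant factors of ∂_1 are all 1, so H_0 = Z.
  H_1: rank ker ∂_1 − rank ∂_2 = (18 − 6) − 12 = 0, and ∂_2 has invariant factor 2 > 1, so H_1 = Z_2.
  H_2: rank ker ∂_2 − rank ∂_3 = (12 − 12) − 0 = 0, and there is no ∂_3, so H_2 = 0.

H_0 ≅ Z,  H_1 ≅ Z_2,  H_2 = 0.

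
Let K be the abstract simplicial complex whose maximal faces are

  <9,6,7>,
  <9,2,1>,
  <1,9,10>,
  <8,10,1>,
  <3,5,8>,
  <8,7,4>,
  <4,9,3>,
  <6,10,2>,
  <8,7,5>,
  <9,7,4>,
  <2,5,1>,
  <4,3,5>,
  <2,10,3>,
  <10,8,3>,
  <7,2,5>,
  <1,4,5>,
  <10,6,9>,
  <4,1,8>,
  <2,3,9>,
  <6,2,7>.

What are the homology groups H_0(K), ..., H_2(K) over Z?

Fix the vertex order 1 < 2 < 3 < 4 < 5 < 6 < 7 < 8 < 9 < 10 and write every simplex with vertices in increasing order. Then dim K = 2 and the simplices of K are:

  0-simplices (10): [1], [2], [3], [4], [5], [6], [7], [8], [9], [10]
  1-simplices (30): (30 of them)
  2-simplices (20): (20 of them)

Hence C_0 ≅ Z^10, C_1 ≅ Z^30, C_2 ≅ Z^20.

∂_1: C_1 → C_0 is given by ∂[p,q] = [q] − [p]. For instance
  ∂[1,5] = [5] − [1].
The resulting 10×30 matrix has rank 9, and its Smith normal form has invariant factors (1,1,1,1,1,1,1,1,1).

∂_2: C_2 → C_1 acts by ∂[p,q,r] = [q,r] − [p,r] + [p,q]. For instance
  ∂[1,9,10] = [9,10] − [1,10] + [1,9],
  ∂[6,7,9] = [7,9] − [6,9] + [6,7].
The resulting 30×20 matrix has rank 20, and its Smith normal form has invariant factors (1,1,1,1,1,1,1,1,1,1,1,1,1,1,1,1,1,1,1,2).

Reading off H_k = ker ∂_k / im ∂_{k+1}:

  H_0: rank C_0 − rank ∂_1 = 10 − 9 = 1, and the invariant factors of ∂_1 are all 1, so H_0 ≅ Z.
  H_1: rank ker ∂_1 − rank ∂_2 = (30 − 9) − 20 = 1, and ∂_2 has invariant factor 2 > 1, so H_1 ≅ Z × Z/2.
  H_2: rank ker ∂_2 − rank ∂_3 = (20 − 20) − 0 = 0, and there is no ∂_3, so H_2 ≅ 0.

As a check, the Euler characteristic is 10 − 30 + 20 = 0, which agrees with 1 − 1 + 0 = 0.

H_0 ≅ Z,  H_1 ≅ Z × Z/2,  H_2 = 0.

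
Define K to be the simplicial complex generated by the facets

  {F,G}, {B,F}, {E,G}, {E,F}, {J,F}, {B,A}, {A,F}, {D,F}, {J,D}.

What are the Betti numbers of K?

b_0 = 1, b_1 = 3.

Order the vertices as A < B < D < E < F < G < J. Listing each simplex with vertices in this order, K has dimension 1 with simplices:

  0-simplices (7): A, B, D, E, F, G, J
  1-simplices (9): AB, AF, BF, DF, DJ, EF, EG, FG, FJ

giving chain groups C_0 ≅ Z^7, C_1 ≅ Z^9.

Boundary ∂_1: C_1 → C_0 maps an edge to its endpoints' difference, ∂[p,q] = q − p. For instance
  ∂EG = G − E.
The resulting 7×9 matrix has rank 6, and its Smith normal form has invariant factors (1,1,1,1,1,1).

Now H_k = ker ∂_k / im ∂_{k+1}, so:

  H_0: rank C_0 − rank ∂_1 = 7 − 6 = 1, and the invariant factors of ∂_1 are all 1, so H_0 ≅ Z.
  H_1: rank ker ∂_1 − rank ∂_2 = (9 − 6) − 0 = 3, and there is no ∂_2, so H_1 ≅ Z^3.

As a check, the Euler characteristic is 7 − 9 = -2, which agrees with 1 − 3 = -2.

Hence the Betti numbers are b_0 = 1, b_1 = 3.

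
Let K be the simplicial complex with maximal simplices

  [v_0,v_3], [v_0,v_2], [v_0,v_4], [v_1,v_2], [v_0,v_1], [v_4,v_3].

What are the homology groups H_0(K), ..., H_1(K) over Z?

H_0 = Z,  H_1 = Z^2.

Fix the vertex order v_0 < v_1 < v_2 < v_3 < v_4 and write every simplex with vertices in increasing order. Then dim K = 1 and the simplices of K are:

  0-simplices (5): [v_0], [v_1], [v_2], [v_3], [v_4]
  1-simplices (6): [v_0,v_1], [v_0,v_2], [v_0,v_3], [v_0,v_4], [v_1,v_2], [v_3,v_4]

so the chain groups are C_0 ≅ Z^5, C_1 ≅ Z^6.

The boundary map ∂_1: C_1 → C_0 maps an edge to its endpoints' difference, ∂[p,q] = q − p. For instance
  ∂[v_0,v_4] = [v_4] − [v_0].
This gives a 5×6 integer matrix of rank 4; reducing to Smith normal form yields diagonal entries (1,1,1,1).

Computing H_k = (kernel of ∂_k) / (image of ∂_{k+1}):

  H_0: rank C_0 − rank ∂_1 = 5 − 4 = 1, and the invariant factors of ∂_1 are all 1, so H_0 = Z.
  H_1: rank ker ∂_1 − rank ∂_2 = (6 − 4) − 0 = 2, and there is no ∂_2, so H_1 = Z^2.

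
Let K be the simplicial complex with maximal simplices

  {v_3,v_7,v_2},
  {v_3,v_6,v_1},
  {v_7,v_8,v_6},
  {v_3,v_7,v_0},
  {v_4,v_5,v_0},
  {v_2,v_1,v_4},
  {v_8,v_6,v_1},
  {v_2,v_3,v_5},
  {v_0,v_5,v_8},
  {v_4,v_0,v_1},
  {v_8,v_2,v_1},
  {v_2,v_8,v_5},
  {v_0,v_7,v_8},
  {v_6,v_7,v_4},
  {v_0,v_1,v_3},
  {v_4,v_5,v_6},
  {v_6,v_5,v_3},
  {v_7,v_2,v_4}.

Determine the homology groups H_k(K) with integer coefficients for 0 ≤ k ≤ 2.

H_0 ≅ Z,  H_1 ≅ Z^2,  H_2 ≅ Z.

Take the total order v_0 < v_1 < v_2 < v_3 < v_4 < v_5 < v_6 < v_7 < v_8 on the vertex set. Then K (dimension 2) consists of the simplices:

  0-simplices (9): [v_0], [v_1], [v_2], [v_3], [v_4], [v_5], [v_6], [v_7], [v_8]
  1-simplices (27): (27 of them)
  2-simplices (18): (18 of them)

so the chain groups are C_0 ≅ Z^9, C_1 ≅ Z^27, C_2 ≅ Z^18.

Boundary ∂_1: C_1 → C_0 maps an edge to its endpoints' difference, ∂[p,q] = q − p.
This gives a 9×27 integer matrix of rank 8; reducing to Smith normal form yields diagonal entries (1,1,1,1,1,1,1,1).

∂_2: C_2 → C_1 acts by ∂[p,q,r] = [q,r] − [p,r] + [p,q]. For instance
  ∂[v_1,v_3,v_6] = [v_3,v_6] − [v_1,v_6] + [v_1,v_3],
  ∂[v_2,v_3,v_7] = [v_3,v_7] − [v_2,v_7] + [v_2,v_3].
The resulting 27×18 matrix has rank 17, and its Smith normal form has invariant factors (1,1,1,1,1,1,1,1,1,1,1,1,1,1,1,1,1).

Computing H_k = (kernel of ∂_k) / (image of ∂_{k+1}):

  H_0: rank C_0 − rank ∂_1 = 9 − 8 = 1, and the invariant factors of ∂_1 are all 1, so H_0 ≅ Z.
  H_1: rank ker ∂_1 − rank ∂_2 = (27 − 8) − 17 = 2, and the invariant factors of ∂_2 are all 1, so H_1 ≅ Z^2.
  H_2: rank ker ∂_2 − rank ∂_3 = (18 − 17) − 0 = 1, and there is no ∂_3, so H_2 ≅ Z.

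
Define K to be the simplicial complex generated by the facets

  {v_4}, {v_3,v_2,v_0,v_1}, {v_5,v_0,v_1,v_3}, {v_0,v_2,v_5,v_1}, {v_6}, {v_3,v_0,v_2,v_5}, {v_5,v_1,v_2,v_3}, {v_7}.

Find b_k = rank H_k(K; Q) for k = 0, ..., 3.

b_0 = 4, b_1 = 0, b_2 = 0, b_3 = 1.

Order the vertices as v_0 < v_1 < v_2 < v_3 < v_4 < v_5 < v_6 < v_7. Listing each simplex with vertices in this order, K has dimension 3 with simplices:

  0-simplices (8): [v_0], [v_1], [v_2], [v_3], [v_4], [v_5], [v_6], [v_7]
  1-simplices (10): [v_0,v_1], [v_0,v_2], [v_0,v_3], [v_0,v_5], [v_1,v_2], [v_1,v_3], [v_1,v_5], [v_2,v_3], [v_2,v_5], [v_3,v_5]
  2-simplices (10): [v_0,v_1,v_2], [v_0,v_1,v_3], [v_0,v_1,v_5], [v_0,v_2,v_3], [v_0,v_2,v_5], [v_0,v_3,v_5], [v_1,v_2,v_3], [v_1,v_2,v_5], [v_1,v_3,v_5], [v_2,v_3,v_5]
  3-simplices (5): [v_0,v_1,v_2,v_3], [v_0,v_1,v_2,v_5], [v_0,v_1,v_3,v_5], [v_0,v_2,v_3,v_5], [v_1,v_2,v_3,v_5]

so the chain groups are C_0 ≅ Z^8, C_1 ≅ Z^10, C_2 ≅ Z^10, C_3 ≅ Z^5.

Boundary ∂_1: C_1 → C_0 is given by ∂[p,q] = [q] − [p]. For instance
  ∂[v_2,v_5] = [v_5] − [v_2].
The resulting 8×10 matrix has rank 4, and its Smith normal form has invariant factors (1,1,1,1).

∂_2: C_2 → C_1 acts by ∂[p,q,r] = [q,r] − [p,r] + [p,q]. For instance
  ∂[v_0,v_2,v_3] = [v_2,v_3] − [v_0,v_3] + [v_0,v_2],
  ∂[v_0,v_1,v_2] = [v_1,v_2] − [v_0,v_2] + [v_0,v_1].
This gives a 10×10 integer matrix of rank 6; reducing to Smith normal form yields diagonal entries (1,1,1,1,1,1).

The boundary map ∂_3: C_3 → C_2 sends each 3-simplex σ to the alternating sum Σ_i (−1)^i (σ with its i-th vertex removed). For instance
  ∂[v_0,v_1,v_2,v_3] = [v_1,v_2,v_3] − [v_0,v_2,v_3] + [v_0,v_1,v_3] − [v_0,v_1,v_2],
  ∂[v_0,v_1,v_2,v_5] = [v_1,v_2,v_5] − [v_0,v_2,v_5] + [v_0,v_1,v_5] − [v_0,v_1,v_2].
This gives a 10×5 integer matrix of rank 4; reducing to Smith normal form yields diagonal entries (1,1,1,1).

From H_k ≅ ker(∂_k) / im(∂_{k+1}) we obtain:

  H_0: rank C_0 − rank ∂_1 = 8 − 4 = 4, and the invariant factors of ∂_1 are all 1, so H_0 ≅ Z^4.
  H_1: rank ker ∂_1 − rank ∂_2 = (10 − 4) − 6 = 0, and the invariant factors of ∂_2 are all 1, so H_1 ≅ 0.
  H_2: rank ker ∂_2 − rank ∂_3 = (10 − 6) − 4 = 0, and the invariant factors of ∂_3 are all 1, so H_2 ≅ 0.
  H_3: rank ker ∂_3 − rank ∂_4 = (5 − 4) − 0 = 1, and there is no ∂_4, so H_3 ≅ Z.

Hence the Betti numbers are b_0 = 4, b_1 = 0, b_2 = 0, b_3 = 1.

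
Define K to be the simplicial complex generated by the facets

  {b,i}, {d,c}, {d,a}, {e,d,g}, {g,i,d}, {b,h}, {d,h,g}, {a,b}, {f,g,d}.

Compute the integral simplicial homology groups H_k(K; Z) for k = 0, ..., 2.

H_0 ≅ Z,  H_1 ≅ Z^2,  H_2 = 0.

Take the total order a < b < c < d < e < f < g < h < i on the vertex set. Then K (dimension 2) consists of the simplices:

  0-simplices (9): a, b, c, d, e, f, g, h, i
  1-simplices (14): ab, ad, bh, bi, cd, de, df, dg, dh, di, eg, fg, gh, gi
  2-simplices (4): deg, dfg, dgh, dgi

giving chain groups C_0 ≅ Z^9, C_1 ≅ Z^14, C_2 ≅ Z^4.

The boundary map ∂_1: C_1 → C_0 is given by ∂[p,q] = [q] − [p]. For instance
  ∂eg = g − e.
As a 9×14 matrix over Z this has rank 8, with invariant factors (1,1,1,1,1,1,1,1).

Boundary ∂_2: C_2 → C_1 acts by ∂[p,q,r] = [q,r] − [p,r] + [p,q]. For instance
  ∂dgi = gi − di + dg,
  ∂deg = eg − dg + de.
The resulting 14×4 matrix has rank 4, and its Smith normal form has invariant factors (1,1,1,1).

Computing H_k = (kernel of ∂_k) / (image of ∂_{k+1}):

  H_0: rank C_0 − rank ∂_1 = 9 − 8 = 1, and the invariant factors of ∂_1 are all 1, so H_0 = Z.
  H_1: rank ker ∂_1 − rank ∂_2 = (14 − 8) − 4 = 2, and the invariant factors of ∂_2 are all 1, so H_1 = Z^2.
  H_2: rank ker ∂_2 − rank ∂_3 = (4 − 4) − 0 = 0, and there is no ∂_3, so H_2 = 0.

As a check, the Euler characteristic is 9 − 14 + 4 = -1, which agrees with 1 − 2 + 0 = -1.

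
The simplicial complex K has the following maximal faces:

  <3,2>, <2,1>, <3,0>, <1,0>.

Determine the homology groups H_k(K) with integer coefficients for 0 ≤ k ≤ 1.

K has 4 vertices, 4 edges.
rank ∂_0 = 0, rank ∂_1 = 3 ⇒ b_0 = 4 − 0 − 3 = 1; all invariant factors of ∂_1 are 1 so no torsion. So H_0 ≅ Z.
rank ∂_1 = 3, rank ∂_2 = 0 ⇒ b_1 = 4 − 3 − 0 = 1. So H_1 ≅ Z.

H_0 ≅ Z,  H_1 ≅ Z.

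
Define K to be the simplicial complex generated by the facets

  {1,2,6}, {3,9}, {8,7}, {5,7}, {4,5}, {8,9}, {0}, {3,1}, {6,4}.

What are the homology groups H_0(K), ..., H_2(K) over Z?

We work with the vertex ordering 0 < 1 < 2 < 3 < 4 < 5 < 6 < 7 < 8 < 9. The simplices of K, each written with vertices in increasing order, are:

  0-simplices (10): [0], [1], [2], [3], [4], [5], [6], [7], [8], [9]
  1-simplices (10): [1,2], [1,3], [1,6], [2,6], [3,9], [4,5], [4,6], [5,7], [7,8], [8,9]
  2-simplices (1): [1,2,6]

Hence C_0 ≅ Z^10, C_1 ≅ Z^10, C_2 ≅ Z^1.

The boundary map ∂_1: C_1 → C_0 sends each edge [p,q] (with p < q) to q − p. For instance
  ∂[3,9] = [9] − [3].
This gives a 10×10 integer matrix of rank 8; reducing to Smith normal form yields diagonal entries (1,1,1,1,1,1,1,1).

∂_2: C_2 → C_1 sends each 2-simplex [p,q,r] to [q,r] − [p,r] + [p,q]. For instance
  ∂[1,2,6] = [2,6] − [1,6] + [1,2].
As a 10×1 matrix over Z this has rank 1, with invariant factors (1).

From H_k ≅ ker(∂_k) / im(∂_{k+1}) we obtain:

  H_0: rank C_0 − rank ∂_1 = 10 − 8 = 2, and the invariant factors of ∂_1 are all 1, so H_0 = Z^2.
  H_1: rank ker ∂_1 − rank ∂_2 = (10 − 8) − 1 = 1, and the invariant factors of ∂_2 are all 1, so H_1 = Z.
  H_2: rank ker ∂_2 − rank ∂_3 = (1 − 1) − 0 = 0, and there is no ∂_3, so H_2 = 0.

H_0 = Z^2,  H_1 = Z,  H_2 = 0.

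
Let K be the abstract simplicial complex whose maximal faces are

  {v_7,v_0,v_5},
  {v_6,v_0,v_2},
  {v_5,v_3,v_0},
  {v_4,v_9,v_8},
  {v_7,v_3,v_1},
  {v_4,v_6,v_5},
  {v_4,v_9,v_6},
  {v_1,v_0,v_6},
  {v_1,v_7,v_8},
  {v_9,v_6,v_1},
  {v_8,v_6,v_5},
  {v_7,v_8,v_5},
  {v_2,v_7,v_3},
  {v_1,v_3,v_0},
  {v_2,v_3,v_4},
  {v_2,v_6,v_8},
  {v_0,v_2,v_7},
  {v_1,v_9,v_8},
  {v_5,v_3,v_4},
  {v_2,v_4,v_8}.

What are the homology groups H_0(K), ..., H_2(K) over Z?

H_0 = Z,  H_1 = Z × Z/2,  H_2 = 0.

K has 10 vertices, 30 edges, 20 triangles.
rank ∂_0 = 0, rank ∂_1 = 9 ⇒ b_0 = 10 − 0 − 9 = 1; all invariant factors of ∂_1 are 1 so no torsion. So H_0 = Z.
rank ∂_1 = 9, rank ∂_2 = 20 ⇒ b_1 = 30 − 9 − 20 = 1; ∂_2 has invariant factor(s) [2] giving torsion. So H_1 = Z × Z/2.
rank ∂_2 = 20, rank ∂_3 = 0 ⇒ b_2 = 20 − 20 − 0 = 0. So H_2 = 0.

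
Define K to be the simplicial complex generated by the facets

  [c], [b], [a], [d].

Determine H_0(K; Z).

H_0 ≅ Z^4.

Fix the vertex order a < b < c < d and write every simplex with vertices in increasing order. Then dim K = 0 and the simplices of K are:

  0-simplices (4): a, b, c, d

Hence C_0 ≅ Z^4.

Now H_k = ker ∂_k / im ∂_{k+1}, so:

  H_0: rank C_0 − rank ∂_1 = 4 − 0 = 4, and there is no ∂_1, so H_0 ≅ Z^4.

(K is a triangulation of a set of 4 points.)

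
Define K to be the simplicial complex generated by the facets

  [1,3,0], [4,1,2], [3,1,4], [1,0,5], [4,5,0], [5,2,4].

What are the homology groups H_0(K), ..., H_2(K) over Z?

Take the total order 0 < 1 < 2 < 3 < 4 < 5 on the vertex set. Then K (dimension 2) consists of the simplices:

  0-simplices (6): [0], [1], [2], [3], [4], [5]
  1-simplices (12): [0,1], [0,3], [0,4], [0,5], [1,2], [1,3], [1,4], [1,5], [2,4], [2,5], [3,4], [4,5]
  2-simplices (6): [0,1,3], [0,1,5], [0,4,5], [1,2,4], [1,3,4], [2,4,5]

Hence C_0 ≅ Z^6, C_1 ≅ Z^12, C_2 ≅ Z^6.

Boundary ∂_1: C_1 → C_0 sends each edge [p,q] (with p < q) to q − p.
This gives a 6×12 integer matrix of rank 5; reducing to Smith normal form yields diagonal entries (1,1,1,1,1).

∂_2: C_2 → C_1 acts by ∂[p,q,r] = [q,r] − [p,r] + [p,q]. For instance
  ∂[1,2,4] = [2,4] − [1,4] + [1,2],
  ∂[1,3,4] = [3,4] − [1,4] + [1,3].
This gives a 12×6 integer matrix of rank 6; reducing to Smith normal form yields diagonal entries (1,1,1,1,1,1).

Reading off H_k = ker ∂_k / im ∂_{k+1}:

  H_0: rank C_0 − rank ∂_1 = 6 − 5 = 1, and the invariant factors of ∂_1 are all 1, so H_0 ≅ Z.
  H_1: rank ker ∂_1 − rank ∂_2 = (12 − 5) − 6 = 1, and the invariant factors of ∂_2 are all 1, so H_1 ≅ Z.
  H_2: rank ker ∂_2 − rank ∂_3 = (6 − 6) − 0 = 0, and there is no ∂_3, so H_2 ≅ 0.

As a check, the Euler characteristic is 6 − 12 + 6 = 0, which agrees with 1 − 1 + 0 = 0.
(K is a triangulation of the cylinder S^1 x I.)

H_0 ≅ Z,  H_1 ≅ Z,  H_2 = 0.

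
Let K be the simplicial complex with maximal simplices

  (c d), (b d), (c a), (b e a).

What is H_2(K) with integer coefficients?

We work with the vertex ordering a < b < c < d < e. The simplices of K, each written with vertices in increasing order, are:

  0-simplices (5): a, b, c, d, e
  1-simplices (6): ab, ac, ae, bd, be, cd
  2-simplices (1): abe

Hence C_0 ≅ Z^5, C_1 ≅ Z^6, C_2 ≅ Z^1.

Boundary ∂_1: C_1 → C_0 maps an edge to its endpoints' difference, ∂[p,q] = q − p. For instance
  ∂ae = e − a.
The 5×6 boundary matrix has rank 4 and Smith normal form diag(1,1,1,1).

Boundary ∂_2: C_2 → C_1 sends each 2-simplex [p,q,r] to [q,r] − [p,r] + [p,q]. For instance
  ∂abe = be − ae + ab.
The resulting 6×1 matrix has rank 1, and its Smith normal form has invariant factors (1).

Computing H_k = (kernel of ∂_k) / (image of ∂_{k+1}):

  H_2: rank ker ∂_2 − rank ∂_3 = (1 − 1) − 0 = 0, and there is no ∂_3, so H_2 ≅ 0.

H_2 = 0.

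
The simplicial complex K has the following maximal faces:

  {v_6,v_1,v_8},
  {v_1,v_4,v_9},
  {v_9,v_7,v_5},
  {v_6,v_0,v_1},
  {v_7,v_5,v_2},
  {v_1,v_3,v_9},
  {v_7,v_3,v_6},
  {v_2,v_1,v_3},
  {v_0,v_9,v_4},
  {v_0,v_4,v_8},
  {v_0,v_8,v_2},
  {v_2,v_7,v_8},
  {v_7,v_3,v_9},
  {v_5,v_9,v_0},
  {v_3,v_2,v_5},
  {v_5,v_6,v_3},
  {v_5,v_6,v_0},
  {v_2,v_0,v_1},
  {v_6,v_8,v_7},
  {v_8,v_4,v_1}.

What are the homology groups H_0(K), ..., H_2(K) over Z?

Fix the vertex order v_0 < v_1 < v_2 < v_3 < v_4 < v_5 < v_6 < v_7 < v_8 < v_9 and write every simplex with vertices in increasing order. Then dim K = 2 and the simplices of K are:

  0-simplices (10): [v_0], [v_1], [v_2], [v_3], [v_4], [v_5], [v_6], [v_7], [v_8], [v_9]
  1-simplices (30): (30 of them)
  2-simplices (20): (20 of them)

Hence C_0 ≅ Z^10, C_1 ≅ Z^30, C_2 ≅ Z^20.

Boundary ∂_1: C_1 → C_0 sends each edge [p,q] (with p < q) to q − p.
The 10×30 boundary matrix has rank 9 and Smith normal form diag(1,1,1,1,1,1,1,1,1).

∂_2: C_2 → C_1 maps a triangle to the signed sum of its edges. For instance
  ∂[v_0,v_4,v_9] = [v_4,v_9] − [v_0,v_9] + [v_0,v_4],
  ∂[v_1,v_6,v_8] = [v_6,v_8] − [v_1,v_8] + [v_1,v_6].
As a 30×20 matrix over Z this has rank 20, with invariant factors (1,1,1,1,1,1,1,1,1,1,1,1,1,1,1,1,1,1,1,2).

From H_k ≅ ker(∂_k) / im(∂_{k+1}) we obtain:

  H_0: rank C_0 − rank ∂_1 = 10 − 9 = 1, and the invariant factors of ∂_1 are all 1, so H_0 ≅ Z.
  H_1: rank ker ∂_1 − rank ∂_2 = (30 − 9) − 20 = 1, and ∂_2 has invariant factor 2 > 1, so H_1 ≅ Z ⊕ Z/2.
  H_2: rank ker ∂_2 − rank ∂_3 = (20 − 20) − 0 = 0, and there is no ∂_3, so H_2 ≅ 0.

As a check, the Euler characteristic is 10 − 30 + 20 = 0, which agrees with 1 − 1 + 0 = 0.
(K is a triangulation of the Klein bottle.)

H_0 = Z,  H_1 = Z ⊕ Z/2,  H_2 = 0.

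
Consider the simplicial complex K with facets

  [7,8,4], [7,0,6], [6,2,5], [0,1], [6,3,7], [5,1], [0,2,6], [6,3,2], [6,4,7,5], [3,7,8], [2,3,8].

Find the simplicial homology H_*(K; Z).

Order the vertices as 0 < 1 < 2 < 3 < 4 < 5 < 6 < 7 < 8. Listing each simplex with vertices in this order, K has dimension 3 with simplices:

  0-simplices (9): [0], [1], [2], [3], [4], [5], [6], [7], [8]
  1-simplices (20): [0,1], [0,2], [0,6], [0,7], [1,5], [2,3], [2,5], [2,6], [2,8], [3,6], [3,7], [3,8], [4,5], [4,6], [4,7], [4,8], [5,6], [5,7], [6,7], [7,8]
  2-simplices (12): [0,2,6], [0,6,7], [2,3,6], [2,3,8], [2,5,6], [3,6,7], [3,7,8], [4,5,6], [4,5,7], [4,6,7], [4,7,8], [5,6,7]
  3-simplices (1): [4,5,6,7]

so the chain groups are C_0 ≅ Z^9, C_1 ≅ Z^20, C_2 ≅ Z^12, C_3 ≅ Z^1.

∂_1: C_1 → C_0 maps an edge to its endpoints' difference, ∂[p,q] = q − p.
The 9×20 boundary matrix has rank 8 and Smith normal form diag(1,1,1,1,1,1,1,1).

∂_2: C_2 → C_1 acts by ∂[p,q,r] = [q,r] − [p,r] + [p,q]. For instance
  ∂[0,2,6] = [2,6] − [0,6] + [0,2],
  ∂[2,3,8] = [3,8] − [2,8] + [2,3].
This gives a 20×12 integer matrix of rank 11; reducing to Smith normal form yields diagonal entries (1,1,1,1,1,1,1,1,1,1,1).

The boundary map ∂_3: C_3 → C_2 sends each 3-simplex σ to the alternating sum Σ_i (−1)^i (σ with its i-th vertex removed). For instance
  ∂[4,5,6,7] = [5,6,7] − [4,6,7] + [4,5,7] − [4,5,6].
As a 12×1 matrix over Z this has rank 1, with invariant factors (1).

Now H_k = ker ∂_k / im ∂_{k+1}, so:

  H_0: rank C_0 − rank ∂_1 = 9 − 8 = 1, and the invariant factors of ∂_1 are all 1, so H_0 = Z.
  H_1: rank ker ∂_1 − rank ∂_2 = (20 − 8) − 11 = 1, and the invariant factors of ∂_2 are all 1, so H_1 = Z.
  H_2: rank ker ∂_2 − rank ∂_3 = (12 − 11) − 1 = 0, and the invariant factors of ∂_3 are all 1, so H_2 = 0.
  H_3: rank ker ∂_3 − rank ∂_4 = (1 − 1) − 0 = 0, and there is no ∂_4, so H_3 = 0.

H_0 ≅ Z,  H_1 ≅ Z,  H_2 = 0,  H_3 = 0.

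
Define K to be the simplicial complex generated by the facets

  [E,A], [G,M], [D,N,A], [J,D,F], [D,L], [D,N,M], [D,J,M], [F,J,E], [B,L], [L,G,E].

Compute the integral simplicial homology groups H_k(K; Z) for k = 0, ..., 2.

H_0 ≅ Z,  H_1 ≅ Z^3,  H_2 = 0.

Order the vertices as A < B < D < E < F < G < J < L < M < N. Listing each simplex with vertices in this order, K has dimension 2 with simplices:

  0-simplices (10): A, B, D, E, F, G, J, L, M, N
  1-simplices (18): AD, AE, AN, BL, DF, DJ, DL, DM, DN, EF, EG, EJ, EL, FJ, GL, GM, JM, MN
  2-simplices (6): ADN, DFJ, DJM, DMN, EFJ, EGL

so the chain groups are C_0 ≅ Z^10, C_1 ≅ Z^18, C_2 ≅ Z^6.

∂_1: C_1 → C_0 is given by ∂[p,q] = [q] − [p].
The resulting 10×18 matrix has rank 9, and its Smith normal form has invariant factors (1,1,1,1,1,1,1,1,1).

The boundary map ∂_2: C_2 → C_1 sends each 2-simplex [p,q,r] to [q,r] − [p,r] + [p,q]. For instance
  ∂DJM = JM − DM + DJ,
  ∂ADN = DN − AN + AD.
This gives a 18×6 integer matrix of rank 6; reducing to Smith normal form yields diagonal entries (1,1,1,1,1,1).

From H_k ≅ ker(∂_k) / im(∂_{k+1}) we obtain:

  H_0: rank C_0 − rank ∂_1 = 10 − 9 = 1, and the invariant factors of ∂_1 are all 1, so H_0 ≅ Z.
  H_1: rank ker ∂_1 − rank ∂_2 = (18 − 9) − 6 = 3, and the invariant factors of ∂_2 are all 1, so H_1 ≅ Z^3.
  H_2: rank ker ∂_2 − rank ∂_3 = (6 − 6) − 0 = 0, and there is no ∂_3, so H_2 ≅ 0.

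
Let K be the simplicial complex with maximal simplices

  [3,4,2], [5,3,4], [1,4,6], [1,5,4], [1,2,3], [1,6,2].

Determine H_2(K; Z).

H_2 = 0.

Fix the vertex order 1 < 2 < 3 < 4 < 5 < 6 and write every simplex with vertices in increasing order. Then dim K = 2 and the simplices of K are:

  0-simplices (6): [1], [2], [3], [4], [5], [6]
  1-simplices (12): [1,2], [1,3], [1,4], [1,5], [1,6], [2,3], [2,4], [2,6], [3,4], [3,5], [4,5], [4,6]
  2-simplices (6): [1,2,3], [1,2,6], [1,4,5], [1,4,6], [2,3,4], [3,4,5]

Hence C_0 ≅ Z^6, C_1 ≅ Z^12, C_2 ≅ Z^6.

Boundary ∂_1: C_1 → C_0 maps an edge to its endpoints' difference, ∂[p,q] = q − p. For instance
  ∂[1,5] = [5] − [1].
This gives a 6×12 integer matrix of rank 5; reducing to Smith normal form yields diagonal entries (1,1,1,1,1).

The boundary map ∂_2: C_2 → C_1 acts by ∂[p,q,r] = [q,r] − [p,r] + [p,q]. For instance
  ∂[1,4,5] = [4,5] − [1,5] + [1,4],
  ∂[1,4,6] = [4,6] − [1,6] + [1,4].
The 12×6 boundary matrix has rank 6 and Smith normal form diag(1,1,1,1,1,1).

From H_k ≅ ker(∂_k) / im(∂_{k+1}) we obtain:

  H_2: rank ker ∂_2 − rank ∂_3 = (6 − 6) − 0 = 0, and there is no ∂_3, so H_2 = 0.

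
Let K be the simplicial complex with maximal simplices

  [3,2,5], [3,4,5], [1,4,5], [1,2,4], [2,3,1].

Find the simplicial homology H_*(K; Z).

H_0 = Z,  H_1 = Z,  H_2 = 0.

Fix the vertex order 1 < 2 < 3 < 4 < 5 and write every simplex with vertices in increasing order. Then dim K = 2 and the simplices of K are:

  0-simplices (5): [1], [2], [3], [4], [5]
  1-simplices (10): [1,2], [1,3], [1,4], [1,5], [2,3], [2,4], [2,5], [3,4], [3,5], [4,5]
  2-simplices (5): [1,2,3], [1,2,4], [1,4,5], [2,3,5], [3,4,5]

Hence C_0 ≅ Z^5, C_1 ≅ Z^10, C_2 ≅ Z^5.

∂_1: C_1 → C_0 sends each edge [p,q] (with p < q) to q − p. For instance
  ∂[3,5] = [5] − [3].
The resulting 5×10 matrix has rank 4, and its Smith normal form has invariant factors (1,1,1,1).

The boundary map ∂_2: C_2 → C_1 sends each 2-simplex [p,q,r] to [q,r] − [p,r] + [p,q]. For instance
  ∂[3,4,5] = [4,5] − [3,5] + [3,4],
  ∂[1,4,5] = [4,5] − [1,5] + [1,4].
As a 10×5 matrix over Z this has rank 5, with invariant factors (1,1,1,1,1).

Computing H_k = (kernel of ∂_k) / (image of ∂_{k+1}):

  H_0: rank C_0 − rank ∂_1 = 5 − 4 = 1, and the invariant factors of ∂_1 are all 1, so H_0 ≅ Z.
  H_1: rank ker ∂_1 − rank ∂_2 = (10 − 4) − 5 = 1, and the invariant factors of ∂_2 are all 1, so H_1 ≅ Z.
  H_2: rank ker ∂_2 − rank ∂_3 = (5 − 5) − 0 = 0, and there is no ∂_3, so H_2 ≅ 0.

(K is a triangulation of the Möbius band.)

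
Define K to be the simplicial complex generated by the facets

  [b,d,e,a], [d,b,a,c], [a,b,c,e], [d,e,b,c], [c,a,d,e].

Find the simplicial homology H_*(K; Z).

Order the vertices as a < b < c < d < e. Listing each simplex with vertices in this order, K has dimension 3 with simplices:

  0-simplices (5): a, b, c, d, e
  1-simplices (10): ab, ac, ad, ae, bc, bd, be, cd, ce, de
  2-simplices (10): abc, abd, abe, acd, ace, ade, bcd, bce, bde, cde
  3-simplices (5): abcd, abce, abde, acde, bcde

so the chain groups are C_0 ≅ Z^5, C_1 ≅ Z^10, C_2 ≅ Z^10, C_3 ≅ Z^5.

The boundary map ∂_1: C_1 → C_0 sends each edge [p,q] (with p < q) to q − p. For instance
  ∂ad = d − a.
The 5×10 boundary matrix has rank 4 and Smith normal form diag(1,1,1,1).

The boundary map ∂_2: C_2 → C_1 acts by ∂[p,q,r] = [q,r] − [p,r] + [p,q]. For instance
  ∂abd = bd − ad + ab,
  ∂bcd = cd − bd + bc.
As a 10×10 matrix over Z this has rank 6, with invariant factors (1,1,1,1,1,1).

Boundary ∂_3: C_3 → C_2 sends each 3-simplex σ to the alternating sum Σ_i (−1)^i (σ with its i-th vertex removed). For instance
  ∂abde = bde − ade + abe − abd,
  ∂abce = bce − ace + abe − abc.
The 10×5 boundary matrix has rank 4 and Smith normal form diag(1,1,1,1).

From H_k ≅ ker(∂_k) / im(∂_{k+1}) we obtain:

  H_0: rank C_0 − rank ∂_1 = 5 − 4 = 1, and the invariant factors of ∂_1 are all 1, so H_0 = Z.
  H_1: rank ker ∂_1 − rank ∂_2 = (10 − 4) − 6 = 0, and the invariant factors of ∂_2 are all 1, so H_1 = 0.
  H_2: rank ker ∂_2 − rank ∂_3 = (10 − 6) − 4 = 0, and the invariant factors of ∂_3 are all 1, so H_2 = 0.
  H_3: rank ker ∂_3 − rank ∂_4 = (5 − 4) − 0 = 1, and there is no ∂_4, so H_3 = Z.

(K is a triangulation of the 3-sphere S^3.)

H_0 ≅ Z,  H_1 = 0,  H_2 = 0,  H_3 ≅ Z.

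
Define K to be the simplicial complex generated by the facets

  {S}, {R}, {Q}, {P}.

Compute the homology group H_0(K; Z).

We work with the vertex ordering P < Q < R < S. The simplices of K, each written with vertices in increasing order, are:

  0-simplices (4): P, Q, R, S

giving chain groups C_0 ≅ Z^4.

From H_k ≅ ker(∂_k) / im(∂_{k+1}) we obtain:

  H_0: rank C_0 − rank ∂_1 = 4 − 0 = 4, and there is no ∂_1, so H_0 = Z^4.

(K is a triangulation of a set of 4 points.)

H_0 = Z^4.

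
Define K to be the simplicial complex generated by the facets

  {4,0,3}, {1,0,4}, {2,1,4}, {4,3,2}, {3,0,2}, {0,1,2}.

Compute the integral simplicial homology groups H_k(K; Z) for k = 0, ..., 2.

H_0 = Z,  H_1 = 0,  H_2 = Z.

We work with the vertex ordering 0 < 1 < 2 < 3 < 4. The simplices of K, each written with vertices in increasing order, are:

  0-simplices (5): [0], [1], [2], [3], [4]
  1-simplices (9): [0,1], [0,2], [0,3], [0,4], [1,2], [1,4], [2,3], [2,4], [3,4]
  2-simplices (6): [0,1,2], [0,1,4], [0,2,3], [0,3,4], [1,2,4], [2,3,4]

so the chain groups are C_0 ≅ Z^5, C_1 ≅ Z^9, C_2 ≅ Z^6.

Boundary ∂_1: C_1 → C_0 maps an edge to its endpoints' difference, ∂[p,q] = q − p. For instance
  ∂[0,4] = [4] − [0].
The 5×9 boundary matrix has rank 4 and Smith normal form diag(1,1,1,1).

The boundary map ∂_2: C_2 → C_1 acts by ∂[p,q,r] = [q,r] − [p,r] + [p,q]. For instance
  ∂[0,1,4] = [1,4] − [0,4] + [0,1],
  ∂[1,2,4] = [2,4] − [1,4] + [1,2].
The resulting 9×6 matrix has rank 5, and its Smith normal form has invariant factors (1,1,1,1,1).

From H_k ≅ ker(∂_k) / im(∂_{k+1}) we obtain:

  H_0: rank C_0 − rank ∂_1 = 5 − 4 = 1, and the invariant factors of ∂_1 are all 1, so H_0 ≅ Z.
  H_1: rank ker ∂_1 − rank ∂_2 = (9 − 4) − 5 = 0, and the invariant factors of ∂_2 are all 1, so H_1 ≅ 0.
  H_2: rank ker ∂_2 − rank ∂_3 = (6 − 5) − 0 = 1, and there is no ∂_3, so H_2 ≅ Z.

As a check, the Euler characteristic is 5 − 9 + 6 = 2, which agrees with 1 − 0 + 1 = 2.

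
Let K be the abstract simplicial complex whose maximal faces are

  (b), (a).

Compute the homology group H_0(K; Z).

H_0 = Z^2.

K has 2 vertices.
rank ∂_0 = 0, rank ∂_1 = 0 ⇒ b_0 = 2 − 0 − 0 = 2. So H_0 ≅ Z^2.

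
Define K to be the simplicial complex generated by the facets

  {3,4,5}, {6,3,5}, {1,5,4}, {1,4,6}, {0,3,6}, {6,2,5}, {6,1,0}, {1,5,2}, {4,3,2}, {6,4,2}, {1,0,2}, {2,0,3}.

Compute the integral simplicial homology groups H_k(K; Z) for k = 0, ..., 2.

H_0 ≅ Z,  H_1 ≅ Z/2,  H_2 = 0.

Order the vertices as 0 < 1 < 2 < 3 < 4 < 5 < 6. Listing each simplex with vertices in this order, K has dimension 2 with simplices:

  0-simplices (7): [0], [1], [2], [3], [4], [5], [6]
  1-simplices (18): [0,1], [0,2], [0,3], [0,6], [1,2], [1,4], [1,5], [1,6], [2,3], [2,4], [2,5], [2,6], [3,4], [3,5], [3,6], [4,5], [4,6], [5,6]
  2-simplices (12): [0,1,2], [0,1,6], [0,2,3], [0,3,6], [1,2,5], [1,4,5], [1,4,6], [2,3,4], [2,4,6], [2,5,6], [3,4,5], [3,5,6]

Hence C_0 ≅ Z^7, C_1 ≅ Z^18, C_2 ≅ Z^12.

∂_1: C_1 → C_0 maps an edge to its endpoints' difference, ∂[p,q] = q − p.
This gives a 7×18 integer matrix of rank 6; reducing to Smith normal form yields diagonal entries (1,1,1,1,1,1).

∂_2: C_2 → C_1 acts by ∂[p,q,r] = [q,r] − [p,r] + [p,q]. For instance
  ∂[2,3,4] = [3,4] − [2,4] + [2,3],
  ∂[0,1,2] = [1,2] − [0,2] + [0,1].
As a 18×12 matrix over Z this has rank 12, with invariant factors (1,1,1,1,1,1,1,1,1,1,1,2).

Reading off H_k = ker ∂_k / im ∂_{k+1}:

  H_0: rank C_0 − rank ∂_1 = 7 − 6 = 1, and the invariant factors of ∂_1 are all 1, so H_0 = Z.
  H_1: rank ker ∂_1 − rank ∂_2 = (18 − 6) − 12 = 0, and ∂_2 has invariant factor 2 > 1, so H_1 = Z/2.
  H_2: rank ker ∂_2 − rank ∂_3 = (12 − 12) − 0 = 0, and there is no ∂_3, so H_2 = 0.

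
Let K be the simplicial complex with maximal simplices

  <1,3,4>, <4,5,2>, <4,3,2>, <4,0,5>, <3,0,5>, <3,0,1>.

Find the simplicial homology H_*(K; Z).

H_0 = Z,  H_1 = Z,  H_2 = 0.

Order the vertices as 0 < 1 < 2 < 3 < 4 < 5. Listing each simplex with vertices in this order, K has dimension 2 with simplices:

  0-simplices (6): [0], [1], [2], [3], [4], [5]
  1-simplices (12): [0,1], [0,3], [0,4], [0,5], [1,3], [1,4], [2,3], [2,4], [2,5], [3,4], [3,5], [4,5]
  2-simplices (6): [0,1,3], [0,3,5], [0,4,5], [1,3,4], [2,3,4], [2,4,5]

giving chain groups C_0 ≅ Z^6, C_1 ≅ Z^12, C_2 ≅ Z^6.

The boundary map ∂_1: C_1 → C_0 is given by ∂[p,q] = [q] − [p].
The resulting 6×12 matrix has rank 5, and its Smith normal form has invariant factors (1,1,1,1,1).

The boundary map ∂_2: C_2 → C_1 acts by ∂[p,q,r] = [q,r] − [p,r] + [p,q]. For instance
  ∂[0,3,5] = [3,5] − [0,5] + [0,3],
  ∂[2,4,5] = [4,5] − [2,5] + [2,4].
The resulting 12×6 matrix has rank 6, and its Smith normal form has invariant factors (1,1,1,1,1,1).

Now H_k = ker ∂_k / im ∂_{k+1}, so:

  H_0: rank C_0 − rank ∂_1 = 6 − 5 = 1, and the invariant factors of ∂_1 are all 1, so H_0 = Z.
  H_1: rank ker ∂_1 − rank ∂_2 = (12 − 5) − 6 = 1, and the invariant factors of ∂_2 are all 1, so H_1 = Z.
  H_2: rank ker ∂_2 − rank ∂_3 = (6 − 6) − 0 = 0, and there is no ∂_3, so H_2 = 0.

(K is a triangulation of the cylinder S^1 x I.)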